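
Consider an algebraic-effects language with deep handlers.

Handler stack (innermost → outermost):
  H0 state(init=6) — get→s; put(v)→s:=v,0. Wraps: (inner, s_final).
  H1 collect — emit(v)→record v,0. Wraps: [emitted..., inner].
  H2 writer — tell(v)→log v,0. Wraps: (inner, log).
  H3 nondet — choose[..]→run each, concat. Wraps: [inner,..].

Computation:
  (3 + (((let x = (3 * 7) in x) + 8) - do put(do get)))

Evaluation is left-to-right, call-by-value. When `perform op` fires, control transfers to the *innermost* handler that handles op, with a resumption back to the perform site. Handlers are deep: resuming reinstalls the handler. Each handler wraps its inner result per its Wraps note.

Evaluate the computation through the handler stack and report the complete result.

Answer: [([(32, 6)], ())]

Working:
get @ H0 ⇒ 6
put(6) @ H0 ⇒ s:=6
H0 returns (32, 6)
H1 returns [(32, 6)]
H2 returns ([(32, 6)], ())
H3 returns [([(32, 6)], ())]
= [([(32, 6)], ())]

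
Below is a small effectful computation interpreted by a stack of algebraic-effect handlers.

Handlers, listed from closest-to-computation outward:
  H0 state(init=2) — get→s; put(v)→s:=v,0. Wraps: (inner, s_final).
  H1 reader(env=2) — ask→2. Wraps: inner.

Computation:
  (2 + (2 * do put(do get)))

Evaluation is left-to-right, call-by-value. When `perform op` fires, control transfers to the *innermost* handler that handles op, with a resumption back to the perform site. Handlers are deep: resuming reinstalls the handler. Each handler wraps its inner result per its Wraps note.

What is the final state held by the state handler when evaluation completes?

Working:
get @ H0 ⇒ 2
put(2) @ H0 ⇒ s:=2
H0 returns (2, 2)
H1 returns (2, 2)
= (2, 2)

Answer: 2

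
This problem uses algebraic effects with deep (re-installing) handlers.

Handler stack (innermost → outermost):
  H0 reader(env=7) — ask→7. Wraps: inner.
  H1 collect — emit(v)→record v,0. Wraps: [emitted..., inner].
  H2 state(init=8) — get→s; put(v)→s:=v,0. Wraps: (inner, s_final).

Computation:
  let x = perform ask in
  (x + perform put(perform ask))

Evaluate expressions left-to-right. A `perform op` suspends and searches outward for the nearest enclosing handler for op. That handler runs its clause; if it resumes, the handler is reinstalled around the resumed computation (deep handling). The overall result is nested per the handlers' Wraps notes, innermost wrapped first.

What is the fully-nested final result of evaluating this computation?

Evaluation trace:
ask @ H0 ⇒ 7
ask @ H0 ⇒ 7
put(7) @ H2 ⇒ s:=7
H0 returns 7
H1 returns [7]
H2 returns ([7], 7)
= ([7], 7)

Answer: ([7], 7)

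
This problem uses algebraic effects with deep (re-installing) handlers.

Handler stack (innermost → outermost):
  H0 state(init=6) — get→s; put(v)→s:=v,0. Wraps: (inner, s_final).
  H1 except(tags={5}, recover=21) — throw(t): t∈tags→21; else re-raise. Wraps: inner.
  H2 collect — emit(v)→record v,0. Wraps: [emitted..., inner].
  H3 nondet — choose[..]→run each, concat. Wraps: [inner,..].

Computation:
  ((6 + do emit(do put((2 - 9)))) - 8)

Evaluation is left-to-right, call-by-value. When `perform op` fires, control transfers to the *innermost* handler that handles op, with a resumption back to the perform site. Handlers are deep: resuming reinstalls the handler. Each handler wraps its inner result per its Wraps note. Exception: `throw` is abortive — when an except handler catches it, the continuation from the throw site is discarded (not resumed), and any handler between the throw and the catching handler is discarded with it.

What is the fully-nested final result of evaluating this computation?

Answer: [[0, (-2, -7)]]

Working:
put(-7) @ H0 ⇒ s:=-7
emit(0) @ H2 ⇒ out+=0
H0 returns (-2, -7)
H1 returns (-2, -7)
H2 returns [0, (-2, -7)]
H3 returns [[0, (-2, -7)]]
= [[0, (-2, -7)]]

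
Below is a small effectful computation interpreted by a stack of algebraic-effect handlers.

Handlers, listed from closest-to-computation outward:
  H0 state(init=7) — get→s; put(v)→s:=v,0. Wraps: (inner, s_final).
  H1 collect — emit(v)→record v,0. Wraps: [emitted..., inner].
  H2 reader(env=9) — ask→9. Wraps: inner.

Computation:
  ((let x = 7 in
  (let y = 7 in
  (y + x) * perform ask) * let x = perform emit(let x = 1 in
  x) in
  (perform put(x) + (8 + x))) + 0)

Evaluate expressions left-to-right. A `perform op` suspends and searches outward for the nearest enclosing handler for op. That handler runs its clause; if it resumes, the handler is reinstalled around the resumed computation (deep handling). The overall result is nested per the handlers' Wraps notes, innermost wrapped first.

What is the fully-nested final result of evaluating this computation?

Working:
ask @ H2 ⇒ 9
emit(1) @ H1 ⇒ out+=1
put(0) @ H0 ⇒ s:=0
H0 returns (1008, 0)
H1 returns [1, (1008, 0)]
H2 returns [1, (1008, 0)]
= [1, (1008, 0)]

Answer: [1, (1008, 0)]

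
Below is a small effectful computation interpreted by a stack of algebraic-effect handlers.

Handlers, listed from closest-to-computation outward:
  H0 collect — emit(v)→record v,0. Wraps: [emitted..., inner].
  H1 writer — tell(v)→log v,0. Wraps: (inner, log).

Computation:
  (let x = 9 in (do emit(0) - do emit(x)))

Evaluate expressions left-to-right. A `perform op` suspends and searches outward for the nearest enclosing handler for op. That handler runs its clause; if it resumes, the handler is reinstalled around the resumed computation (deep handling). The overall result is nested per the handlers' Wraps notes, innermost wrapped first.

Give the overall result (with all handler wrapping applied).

Answer: ([0, 9, 0], ())

Step-by-step:
emit(0) @ H0 ⇒ out+=0
emit(9) @ H0 ⇒ out+=9
H0 returns [0, 9, 0]
H1 returns ([0, 9, 0], ())
= ([0, 9, 0], ())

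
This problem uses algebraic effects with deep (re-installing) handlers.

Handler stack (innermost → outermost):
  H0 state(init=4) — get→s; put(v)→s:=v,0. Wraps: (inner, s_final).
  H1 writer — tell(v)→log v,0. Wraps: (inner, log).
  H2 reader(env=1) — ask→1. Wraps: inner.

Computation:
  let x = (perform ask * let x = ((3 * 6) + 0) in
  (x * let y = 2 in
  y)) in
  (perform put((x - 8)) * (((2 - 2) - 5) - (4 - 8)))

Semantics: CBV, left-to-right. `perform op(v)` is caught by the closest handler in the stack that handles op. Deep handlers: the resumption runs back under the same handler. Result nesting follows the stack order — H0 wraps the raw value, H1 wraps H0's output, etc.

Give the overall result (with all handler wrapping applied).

Answer: ((0, 28), ())

Evaluation trace:
ask @ H2 ⇒ 1
put(28) @ H0 ⇒ s:=28
H0 returns (0, 28)
H1 returns ((0, 28), ())
H2 returns ((0, 28), ())
= ((0, 28), ())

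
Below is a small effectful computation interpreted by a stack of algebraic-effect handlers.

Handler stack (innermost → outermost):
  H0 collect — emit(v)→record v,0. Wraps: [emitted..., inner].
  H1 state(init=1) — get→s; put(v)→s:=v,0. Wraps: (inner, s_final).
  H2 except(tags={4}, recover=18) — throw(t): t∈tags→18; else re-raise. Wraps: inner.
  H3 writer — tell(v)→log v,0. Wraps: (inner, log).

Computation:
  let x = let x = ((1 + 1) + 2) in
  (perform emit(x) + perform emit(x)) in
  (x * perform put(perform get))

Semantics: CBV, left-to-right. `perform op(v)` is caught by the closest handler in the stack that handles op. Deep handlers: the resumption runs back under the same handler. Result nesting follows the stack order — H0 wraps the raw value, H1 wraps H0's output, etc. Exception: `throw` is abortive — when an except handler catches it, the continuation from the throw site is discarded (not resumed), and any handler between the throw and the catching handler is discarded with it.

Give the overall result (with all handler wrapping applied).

Step-by-step:
emit(4) @ H0 ⇒ out+=4
emit(4) @ H0 ⇒ out+=4
get @ H1 ⇒ 1
put(1) @ H1 ⇒ s:=1
H0 returns [4, 4, 0]
H1 returns ([4, 4, 0], 1)
H2 returns ([4, 4, 0], 1)
H3 returns (([4, 4, 0], 1), ())
= (([4, 4, 0], 1), ())

Answer: (([4, 4, 0], 1), ())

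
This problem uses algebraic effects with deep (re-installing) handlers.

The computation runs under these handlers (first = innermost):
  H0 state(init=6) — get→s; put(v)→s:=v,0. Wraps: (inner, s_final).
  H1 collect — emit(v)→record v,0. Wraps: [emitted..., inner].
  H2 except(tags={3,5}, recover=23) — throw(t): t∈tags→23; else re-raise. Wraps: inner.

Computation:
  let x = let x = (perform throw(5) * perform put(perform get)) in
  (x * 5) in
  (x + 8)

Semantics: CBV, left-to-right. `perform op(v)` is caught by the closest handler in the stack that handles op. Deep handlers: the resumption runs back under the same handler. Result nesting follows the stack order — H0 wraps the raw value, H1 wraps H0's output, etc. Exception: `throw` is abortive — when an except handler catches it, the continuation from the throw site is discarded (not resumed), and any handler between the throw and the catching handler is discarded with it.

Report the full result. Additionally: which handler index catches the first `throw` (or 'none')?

Step-by-step:
throw(5) @ H2 caught ⇒ 23
= 23

Answer: 23 ; first throw caught by: H2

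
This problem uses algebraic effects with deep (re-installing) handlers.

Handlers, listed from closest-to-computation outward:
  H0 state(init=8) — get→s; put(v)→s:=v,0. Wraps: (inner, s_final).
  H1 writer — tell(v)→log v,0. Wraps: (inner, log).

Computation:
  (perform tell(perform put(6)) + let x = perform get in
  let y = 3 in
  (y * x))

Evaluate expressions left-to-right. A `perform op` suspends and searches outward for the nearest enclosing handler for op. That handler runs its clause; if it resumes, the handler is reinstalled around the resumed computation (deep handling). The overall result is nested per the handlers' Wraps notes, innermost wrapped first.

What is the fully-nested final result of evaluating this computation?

Step-by-step:
put(6) @ H0 ⇒ s:=6
tell(0) @ H1 ⇒ log+=0
get @ H0 ⇒ 6
H0 returns (18, 6)
H1 returns ((18, 6), (0))
= ((18, 6), (0))

Answer: ((18, 6), (0))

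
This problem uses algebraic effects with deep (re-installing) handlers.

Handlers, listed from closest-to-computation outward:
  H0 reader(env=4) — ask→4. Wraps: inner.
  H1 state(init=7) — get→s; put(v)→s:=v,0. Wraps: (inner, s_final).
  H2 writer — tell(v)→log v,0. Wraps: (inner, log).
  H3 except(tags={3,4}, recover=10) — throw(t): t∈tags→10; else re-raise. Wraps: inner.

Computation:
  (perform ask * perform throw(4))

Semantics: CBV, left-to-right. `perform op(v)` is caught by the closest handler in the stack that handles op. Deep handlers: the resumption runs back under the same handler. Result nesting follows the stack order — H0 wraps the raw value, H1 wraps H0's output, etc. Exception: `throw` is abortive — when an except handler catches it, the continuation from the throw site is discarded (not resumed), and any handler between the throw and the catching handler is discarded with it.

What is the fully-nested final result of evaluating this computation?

Answer: 10

Step-by-step:
ask @ H0 ⇒ 4
throw(4) @ H3 caught ⇒ 10
= 10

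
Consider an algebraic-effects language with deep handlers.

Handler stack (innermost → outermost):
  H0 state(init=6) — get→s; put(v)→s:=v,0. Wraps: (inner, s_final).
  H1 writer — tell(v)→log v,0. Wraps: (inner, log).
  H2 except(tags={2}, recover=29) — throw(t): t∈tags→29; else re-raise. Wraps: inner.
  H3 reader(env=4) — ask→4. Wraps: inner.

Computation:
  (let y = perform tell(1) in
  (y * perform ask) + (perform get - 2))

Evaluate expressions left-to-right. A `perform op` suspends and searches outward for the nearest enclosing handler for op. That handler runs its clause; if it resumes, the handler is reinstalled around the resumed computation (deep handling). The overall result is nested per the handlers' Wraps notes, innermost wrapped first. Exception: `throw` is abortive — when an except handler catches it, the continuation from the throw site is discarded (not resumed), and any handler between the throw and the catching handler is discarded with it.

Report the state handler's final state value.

Working:
tell(1) @ H1 ⇒ log+=1
ask @ H3 ⇒ 4
get @ H0 ⇒ 6
H0 returns (4, 6)
H1 returns ((4, 6), (1))
H2 returns ((4, 6), (1))
H3 returns ((4, 6), (1))
= ((4, 6), (1))

Answer: 6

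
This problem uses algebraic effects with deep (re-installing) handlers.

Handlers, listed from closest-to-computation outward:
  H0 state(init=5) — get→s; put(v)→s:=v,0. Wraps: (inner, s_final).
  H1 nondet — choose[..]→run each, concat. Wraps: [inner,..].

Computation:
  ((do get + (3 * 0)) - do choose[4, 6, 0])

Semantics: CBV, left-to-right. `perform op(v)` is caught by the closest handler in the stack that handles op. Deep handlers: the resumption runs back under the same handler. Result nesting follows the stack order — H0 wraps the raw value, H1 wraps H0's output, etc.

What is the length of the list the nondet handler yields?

Answer: 3

Evaluation trace:
get @ H0 ⇒ 5
choose[4, 6, 0] @ H1
  branch[0] choose=4:
    H0 returns (1, 5)
    H1 returns [(1, 5)]
  branch[1] choose=6:
    H0 returns (-1, 5)
    H1 returns [(-1, 5)]
  branch[2] choose=0:
    H0 returns (5, 5)
    H1 returns [(5, 5)]
= [(1, 5), (-1, 5), (5, 5)]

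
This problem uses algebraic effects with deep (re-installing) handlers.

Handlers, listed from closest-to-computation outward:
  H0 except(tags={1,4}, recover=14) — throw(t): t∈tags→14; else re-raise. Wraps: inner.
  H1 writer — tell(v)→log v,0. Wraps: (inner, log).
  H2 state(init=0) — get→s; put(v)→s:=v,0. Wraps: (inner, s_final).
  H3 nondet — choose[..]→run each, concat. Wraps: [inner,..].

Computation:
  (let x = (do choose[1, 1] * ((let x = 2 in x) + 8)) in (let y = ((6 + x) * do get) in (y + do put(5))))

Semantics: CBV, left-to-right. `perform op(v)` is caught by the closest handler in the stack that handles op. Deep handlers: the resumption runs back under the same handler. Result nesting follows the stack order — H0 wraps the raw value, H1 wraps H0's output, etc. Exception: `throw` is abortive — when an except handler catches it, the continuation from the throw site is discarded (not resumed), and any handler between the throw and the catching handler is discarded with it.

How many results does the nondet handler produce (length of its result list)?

Step-by-step:
choose[1, 1] @ H3
  branch[0] choose=1:
    get @ H2 ⇒ 0
    put(5) @ H2 ⇒ s:=5
    H0 returns 0
    H1 returns (0, ())
    H2 returns ((0, ()), 5)
    H3 returns [((0, ()), 5)]
  branch[1] choose=1:
    get @ H2 ⇒ 0
    put(5) @ H2 ⇒ s:=5
    H0 returns 0
    H1 returns (0, ())
    H2 returns ((0, ()), 5)
    H3 returns [((0, ()), 5)]
= [((0, ()), 5), ((0, ()), 5)]

Answer: 2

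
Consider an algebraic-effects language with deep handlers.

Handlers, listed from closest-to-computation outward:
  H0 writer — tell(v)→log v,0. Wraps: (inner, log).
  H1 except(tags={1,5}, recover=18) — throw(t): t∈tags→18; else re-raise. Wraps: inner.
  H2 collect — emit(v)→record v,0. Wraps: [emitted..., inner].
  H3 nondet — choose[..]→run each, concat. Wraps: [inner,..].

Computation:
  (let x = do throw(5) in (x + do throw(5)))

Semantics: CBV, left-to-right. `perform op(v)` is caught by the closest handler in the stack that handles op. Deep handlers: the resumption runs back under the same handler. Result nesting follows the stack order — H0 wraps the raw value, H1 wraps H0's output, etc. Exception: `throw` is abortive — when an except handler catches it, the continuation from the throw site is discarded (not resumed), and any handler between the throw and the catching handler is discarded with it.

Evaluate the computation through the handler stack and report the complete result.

Evaluation trace:
throw(5) @ H1 caught ⇒ 18
H2 returns [18]
H3 returns [[18]]
= [[18]]

Answer: [[18]]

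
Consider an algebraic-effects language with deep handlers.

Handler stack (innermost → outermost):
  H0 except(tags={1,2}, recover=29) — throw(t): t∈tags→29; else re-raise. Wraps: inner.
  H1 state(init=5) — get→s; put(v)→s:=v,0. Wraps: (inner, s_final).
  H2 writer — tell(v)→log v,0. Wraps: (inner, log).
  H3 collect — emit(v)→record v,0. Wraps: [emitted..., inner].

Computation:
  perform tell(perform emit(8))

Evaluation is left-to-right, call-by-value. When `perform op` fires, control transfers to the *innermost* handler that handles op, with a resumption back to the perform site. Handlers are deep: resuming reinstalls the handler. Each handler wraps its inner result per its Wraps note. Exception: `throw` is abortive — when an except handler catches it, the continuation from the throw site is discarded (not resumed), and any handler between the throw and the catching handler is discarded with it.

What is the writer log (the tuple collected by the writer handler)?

Working:
emit(8) @ H3 ⇒ out+=8
tell(0) @ H2 ⇒ log+=0
H0 returns 0
H1 returns (0, 5)
H2 returns ((0, 5), (0))
H3 returns [8, ((0, 5), (0))]
= [8, ((0, 5), (0))]

Answer: (0)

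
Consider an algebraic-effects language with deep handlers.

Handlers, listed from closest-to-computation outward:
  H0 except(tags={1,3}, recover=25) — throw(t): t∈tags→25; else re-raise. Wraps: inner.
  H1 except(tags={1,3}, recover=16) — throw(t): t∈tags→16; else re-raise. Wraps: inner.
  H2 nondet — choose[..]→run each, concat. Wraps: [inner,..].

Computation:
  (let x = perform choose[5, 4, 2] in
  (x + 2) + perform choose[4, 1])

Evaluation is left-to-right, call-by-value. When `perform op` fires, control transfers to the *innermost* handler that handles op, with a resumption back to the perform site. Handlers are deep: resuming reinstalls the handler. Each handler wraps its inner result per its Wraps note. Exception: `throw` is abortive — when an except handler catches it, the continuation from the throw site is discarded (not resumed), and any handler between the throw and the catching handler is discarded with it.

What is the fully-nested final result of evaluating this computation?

Working:
choose[5, 4, 2] @ H2
  branch[0] choose=5:
    choose[4, 1] @ H2
      branch[0] choose=4:
        H0 returns 11
        H1 returns 11
        H2 returns [11]
      branch[1] choose=1:
        H0 returns 8
        H1 returns 8
        H2 returns [8]
  branch[1] choose=4:
    choose[4, 1] @ H2
      branch[0] choose=4:
        H0 returns 10
        H1 returns 10
        H2 returns [10]
      branch[1] choose=1:
        H0 returns 7
        H1 returns 7
        H2 returns [7]
  branch[2] choose=2:
    choose[4, 1] @ H2
      branch[0] choose=4:
        H0 returns 8
        H1 returns 8
        H2 returns [8]
      branch[1] choose=1:
        H0 returns 5
        H1 returns 5
        H2 returns [5]
= [11, 8, 10, 7, 8, 5]

Answer: [11, 8, 10, 7, 8, 5]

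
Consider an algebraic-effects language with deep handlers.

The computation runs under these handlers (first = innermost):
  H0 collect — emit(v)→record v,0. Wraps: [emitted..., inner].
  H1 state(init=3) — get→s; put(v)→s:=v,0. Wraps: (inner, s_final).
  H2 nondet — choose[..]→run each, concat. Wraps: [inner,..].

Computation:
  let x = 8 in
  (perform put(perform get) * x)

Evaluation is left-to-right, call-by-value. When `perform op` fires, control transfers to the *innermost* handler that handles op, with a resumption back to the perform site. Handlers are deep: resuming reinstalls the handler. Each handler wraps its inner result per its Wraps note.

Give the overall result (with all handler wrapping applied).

Answer: [([0], 3)]

Working:
get @ H1 ⇒ 3
put(3) @ H1 ⇒ s:=3
H0 returns [0]
H1 returns ([0], 3)
H2 returns [([0], 3)]
= [([0], 3)]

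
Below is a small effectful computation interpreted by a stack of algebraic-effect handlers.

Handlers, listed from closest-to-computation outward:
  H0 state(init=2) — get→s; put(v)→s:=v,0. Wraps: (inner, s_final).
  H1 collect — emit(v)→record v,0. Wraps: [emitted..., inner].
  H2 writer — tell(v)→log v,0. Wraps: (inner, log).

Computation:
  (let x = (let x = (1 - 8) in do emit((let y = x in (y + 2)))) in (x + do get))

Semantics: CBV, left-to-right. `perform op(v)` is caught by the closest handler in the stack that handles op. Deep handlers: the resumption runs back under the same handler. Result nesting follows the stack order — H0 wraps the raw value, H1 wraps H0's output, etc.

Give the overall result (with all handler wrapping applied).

Working:
emit(-5) @ H1 ⇒ out+=-5
get @ H0 ⇒ 2
H0 returns (2, 2)
H1 returns [-5, (2, 2)]
H2 returns ([-5, (2, 2)], ())
= ([-5, (2, 2)], ())

Answer: ([-5, (2, 2)], ())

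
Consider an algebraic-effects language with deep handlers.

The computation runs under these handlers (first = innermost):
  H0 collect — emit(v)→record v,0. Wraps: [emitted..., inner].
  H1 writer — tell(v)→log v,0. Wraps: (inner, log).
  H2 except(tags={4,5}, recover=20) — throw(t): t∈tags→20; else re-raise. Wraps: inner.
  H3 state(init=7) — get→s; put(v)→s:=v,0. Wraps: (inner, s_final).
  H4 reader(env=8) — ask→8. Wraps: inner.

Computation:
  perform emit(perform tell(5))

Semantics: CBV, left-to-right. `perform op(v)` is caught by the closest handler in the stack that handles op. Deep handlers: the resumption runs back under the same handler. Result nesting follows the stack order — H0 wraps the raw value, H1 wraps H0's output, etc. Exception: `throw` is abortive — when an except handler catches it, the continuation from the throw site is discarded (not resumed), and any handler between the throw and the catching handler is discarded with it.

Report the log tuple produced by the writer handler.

Answer: (5)

Working:
tell(5) @ H1 ⇒ log+=5
emit(0) @ H0 ⇒ out+=0
H0 returns [0, 0]
H1 returns ([0, 0], (5))
H2 returns ([0, 0], (5))
H3 returns (([0, 0], (5)), 7)
H4 returns (([0, 0], (5)), 7)
= (([0, 0], (5)), 7)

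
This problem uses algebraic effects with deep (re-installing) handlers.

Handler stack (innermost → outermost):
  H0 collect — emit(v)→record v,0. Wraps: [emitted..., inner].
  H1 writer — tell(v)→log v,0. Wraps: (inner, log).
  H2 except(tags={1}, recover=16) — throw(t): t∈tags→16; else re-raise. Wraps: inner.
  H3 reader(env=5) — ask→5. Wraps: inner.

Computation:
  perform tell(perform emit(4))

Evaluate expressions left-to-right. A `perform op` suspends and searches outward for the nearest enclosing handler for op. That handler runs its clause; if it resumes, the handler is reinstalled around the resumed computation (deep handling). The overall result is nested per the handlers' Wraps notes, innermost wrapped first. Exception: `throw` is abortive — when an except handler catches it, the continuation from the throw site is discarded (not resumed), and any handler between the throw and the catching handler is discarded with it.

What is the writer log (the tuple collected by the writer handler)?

Answer: (0)

Evaluation trace:
emit(4) @ H0 ⇒ out+=4
tell(0) @ H1 ⇒ log+=0
H0 returns [4, 0]
H1 returns ([4, 0], (0))
H2 returns ([4, 0], (0))
H3 returns ([4, 0], (0))
= ([4, 0], (0))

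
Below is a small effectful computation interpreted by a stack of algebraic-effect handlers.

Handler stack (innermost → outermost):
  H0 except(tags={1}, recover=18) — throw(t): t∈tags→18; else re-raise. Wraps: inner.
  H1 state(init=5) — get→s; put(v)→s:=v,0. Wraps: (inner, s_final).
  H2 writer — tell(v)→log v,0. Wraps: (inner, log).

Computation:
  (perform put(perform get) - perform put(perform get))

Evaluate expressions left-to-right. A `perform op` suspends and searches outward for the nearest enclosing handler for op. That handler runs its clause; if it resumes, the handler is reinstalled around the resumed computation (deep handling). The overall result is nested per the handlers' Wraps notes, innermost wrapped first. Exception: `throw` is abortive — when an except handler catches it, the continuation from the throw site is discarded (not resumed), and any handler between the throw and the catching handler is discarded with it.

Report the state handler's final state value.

Working:
get @ H1 ⇒ 5
put(5) @ H1 ⇒ s:=5
get @ H1 ⇒ 5
put(5) @ H1 ⇒ s:=5
H0 returns 0
H1 returns (0, 5)
H2 returns ((0, 5), ())
= ((0, 5), ())

Answer: 5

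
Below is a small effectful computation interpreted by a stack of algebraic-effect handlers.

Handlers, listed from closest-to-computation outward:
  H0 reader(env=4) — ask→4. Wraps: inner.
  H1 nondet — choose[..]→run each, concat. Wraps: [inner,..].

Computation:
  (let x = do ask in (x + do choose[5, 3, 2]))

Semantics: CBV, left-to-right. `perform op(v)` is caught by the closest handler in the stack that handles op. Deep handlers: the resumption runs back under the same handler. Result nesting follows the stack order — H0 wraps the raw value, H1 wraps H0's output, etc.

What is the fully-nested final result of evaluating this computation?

Answer: [9, 7, 6]

Evaluation trace:
ask @ H0 ⇒ 4
choose[5, 3, 2] @ H1
  branch[0] choose=5:
    H0 returns 9
    H1 returns [9]
  branch[1] choose=3:
    H0 returns 7
    H1 returns [7]
  branch[2] choose=2:
    H0 returns 6
    H1 returns [6]
= [9, 7, 6]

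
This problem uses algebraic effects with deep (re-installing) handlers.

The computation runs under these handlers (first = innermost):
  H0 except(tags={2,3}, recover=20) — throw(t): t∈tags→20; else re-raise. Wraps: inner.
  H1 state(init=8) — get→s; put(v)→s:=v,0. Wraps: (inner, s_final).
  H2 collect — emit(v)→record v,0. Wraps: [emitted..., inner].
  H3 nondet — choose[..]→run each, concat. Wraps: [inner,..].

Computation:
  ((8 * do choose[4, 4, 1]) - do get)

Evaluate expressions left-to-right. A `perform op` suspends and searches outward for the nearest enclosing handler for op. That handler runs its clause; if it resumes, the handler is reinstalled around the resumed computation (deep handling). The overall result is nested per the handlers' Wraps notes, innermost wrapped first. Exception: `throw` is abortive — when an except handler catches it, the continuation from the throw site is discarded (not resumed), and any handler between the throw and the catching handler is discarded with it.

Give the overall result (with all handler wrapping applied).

Working:
choose[4, 4, 1] @ H3
  branch[0] choose=4:
    get @ H1 ⇒ 8
    H0 returns 24
    H1 returns (24, 8)
    H2 returns [(24, 8)]
    H3 returns [[(24, 8)]]
  branch[1] choose=4:
    get @ H1 ⇒ 8
    H0 returns 24
    H1 returns (24, 8)
    H2 returns [(24, 8)]
    H3 returns [[(24, 8)]]
  branch[2] choose=1:
    get @ H1 ⇒ 8
    H0 returns 0
    H1 returns (0, 8)
    H2 returns [(0, 8)]
    H3 returns [[(0, 8)]]
= [[(24, 8)], [(24, 8)], [(0, 8)]]

Answer: [[(24, 8)], [(24, 8)], [(0, 8)]]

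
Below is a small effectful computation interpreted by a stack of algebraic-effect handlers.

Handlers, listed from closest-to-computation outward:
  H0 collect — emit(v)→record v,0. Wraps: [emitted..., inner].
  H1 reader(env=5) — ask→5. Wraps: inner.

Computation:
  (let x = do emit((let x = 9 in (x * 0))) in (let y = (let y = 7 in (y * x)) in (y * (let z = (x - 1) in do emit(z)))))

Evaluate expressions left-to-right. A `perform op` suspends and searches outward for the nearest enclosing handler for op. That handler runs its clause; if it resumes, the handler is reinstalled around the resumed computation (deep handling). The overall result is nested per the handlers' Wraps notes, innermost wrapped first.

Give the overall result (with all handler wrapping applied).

Evaluation trace:
emit(0) @ H0 ⇒ out+=0
emit(-1) @ H0 ⇒ out+=-1
H0 returns [0, -1, 0]
H1 returns [0, -1, 0]
= [0, -1, 0]

Answer: [0, -1, 0]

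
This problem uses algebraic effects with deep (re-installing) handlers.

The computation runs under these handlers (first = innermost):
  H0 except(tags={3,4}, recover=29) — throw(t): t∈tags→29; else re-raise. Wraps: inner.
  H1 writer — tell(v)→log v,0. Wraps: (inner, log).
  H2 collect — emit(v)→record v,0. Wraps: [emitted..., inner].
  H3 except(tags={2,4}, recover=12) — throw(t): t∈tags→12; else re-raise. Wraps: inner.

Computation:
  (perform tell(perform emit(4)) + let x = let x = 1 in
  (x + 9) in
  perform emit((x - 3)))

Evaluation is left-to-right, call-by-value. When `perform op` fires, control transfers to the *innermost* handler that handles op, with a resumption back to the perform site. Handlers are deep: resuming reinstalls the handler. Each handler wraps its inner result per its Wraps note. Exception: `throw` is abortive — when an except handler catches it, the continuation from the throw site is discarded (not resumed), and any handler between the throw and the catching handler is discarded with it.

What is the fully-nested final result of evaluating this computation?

Answer: [4, 7, (0, (0))]

Step-by-step:
emit(4) @ H2 ⇒ out+=4
tell(0) @ H1 ⇒ log+=0
emit(7) @ H2 ⇒ out+=7
H0 returns 0
H1 returns (0, (0))
H2 returns [4, 7, (0, (0))]
H3 returns [4, 7, (0, (0))]
= [4, 7, (0, (0))]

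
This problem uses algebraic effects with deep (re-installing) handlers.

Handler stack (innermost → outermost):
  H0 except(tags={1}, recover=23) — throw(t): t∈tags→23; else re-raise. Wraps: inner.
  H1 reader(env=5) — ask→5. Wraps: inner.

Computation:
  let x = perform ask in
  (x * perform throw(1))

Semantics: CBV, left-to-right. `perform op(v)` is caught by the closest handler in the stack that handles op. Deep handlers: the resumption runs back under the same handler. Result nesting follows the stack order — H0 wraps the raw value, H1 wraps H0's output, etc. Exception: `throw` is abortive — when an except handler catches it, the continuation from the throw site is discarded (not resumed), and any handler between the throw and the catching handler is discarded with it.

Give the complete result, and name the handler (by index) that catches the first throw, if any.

Answer: 23 ; first throw caught by: H0

Step-by-step:
ask @ H1 ⇒ 5
throw(1) @ H0 caught ⇒ 23
H1 returns 23
= 23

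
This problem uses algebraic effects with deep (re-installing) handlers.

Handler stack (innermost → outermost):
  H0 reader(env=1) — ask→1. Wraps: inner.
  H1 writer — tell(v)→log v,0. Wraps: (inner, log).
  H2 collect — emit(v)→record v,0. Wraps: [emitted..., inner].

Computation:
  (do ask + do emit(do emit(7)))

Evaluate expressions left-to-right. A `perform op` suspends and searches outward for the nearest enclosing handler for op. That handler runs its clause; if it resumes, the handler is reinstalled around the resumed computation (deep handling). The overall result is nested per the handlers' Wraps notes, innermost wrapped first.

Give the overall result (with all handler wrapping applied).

Evaluation trace:
ask @ H0 ⇒ 1
emit(7) @ H2 ⇒ out+=7
emit(0) @ H2 ⇒ out+=0
H0 returns 1
H1 returns (1, ())
H2 returns [7, 0, (1, ())]
= [7, 0, (1, ())]

Answer: [7, 0, (1, ())]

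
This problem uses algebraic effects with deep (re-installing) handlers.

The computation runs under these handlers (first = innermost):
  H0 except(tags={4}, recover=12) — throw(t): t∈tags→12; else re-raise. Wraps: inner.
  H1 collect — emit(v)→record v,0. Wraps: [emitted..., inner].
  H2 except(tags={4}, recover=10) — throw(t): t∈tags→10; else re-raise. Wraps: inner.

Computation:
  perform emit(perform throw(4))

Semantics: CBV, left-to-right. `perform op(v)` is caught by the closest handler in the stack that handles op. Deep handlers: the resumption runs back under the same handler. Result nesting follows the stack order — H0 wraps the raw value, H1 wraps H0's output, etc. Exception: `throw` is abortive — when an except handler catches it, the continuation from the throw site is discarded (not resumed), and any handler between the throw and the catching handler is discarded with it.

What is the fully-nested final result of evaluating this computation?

Answer: [12]

Working:
throw(4) @ H0 caught ⇒ 12
H1 returns [12]
H2 returns [12]
= [12]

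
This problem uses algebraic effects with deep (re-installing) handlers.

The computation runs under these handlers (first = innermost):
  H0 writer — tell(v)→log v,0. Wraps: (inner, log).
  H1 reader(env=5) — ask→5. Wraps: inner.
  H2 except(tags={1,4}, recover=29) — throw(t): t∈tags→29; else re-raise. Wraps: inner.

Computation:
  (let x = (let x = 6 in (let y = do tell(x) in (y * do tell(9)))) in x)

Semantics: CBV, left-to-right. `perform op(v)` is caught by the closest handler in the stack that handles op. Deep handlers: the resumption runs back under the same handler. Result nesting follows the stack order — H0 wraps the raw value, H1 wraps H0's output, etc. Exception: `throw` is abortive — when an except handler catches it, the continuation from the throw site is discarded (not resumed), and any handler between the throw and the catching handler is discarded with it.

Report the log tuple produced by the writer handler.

Answer: (6, 9)

Evaluation trace:
tell(6) @ H0 ⇒ log+=6
tell(9) @ H0 ⇒ log+=9
H0 returns (0, (6, 9))
H1 returns (0, (6, 9))
H2 returns (0, (6, 9))
= (0, (6, 9))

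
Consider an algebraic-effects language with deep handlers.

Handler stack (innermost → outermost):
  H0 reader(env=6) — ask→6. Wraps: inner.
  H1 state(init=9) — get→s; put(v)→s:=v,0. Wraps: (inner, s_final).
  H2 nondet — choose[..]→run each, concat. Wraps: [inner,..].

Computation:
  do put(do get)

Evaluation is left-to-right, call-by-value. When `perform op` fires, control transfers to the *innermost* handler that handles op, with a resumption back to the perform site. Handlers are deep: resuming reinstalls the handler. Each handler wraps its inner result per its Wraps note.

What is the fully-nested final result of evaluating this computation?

Answer: [(0, 9)]

Evaluation trace:
get @ H1 ⇒ 9
put(9) @ H1 ⇒ s:=9
H0 returns 0
H1 returns (0, 9)
H2 returns [(0, 9)]
= [(0, 9)]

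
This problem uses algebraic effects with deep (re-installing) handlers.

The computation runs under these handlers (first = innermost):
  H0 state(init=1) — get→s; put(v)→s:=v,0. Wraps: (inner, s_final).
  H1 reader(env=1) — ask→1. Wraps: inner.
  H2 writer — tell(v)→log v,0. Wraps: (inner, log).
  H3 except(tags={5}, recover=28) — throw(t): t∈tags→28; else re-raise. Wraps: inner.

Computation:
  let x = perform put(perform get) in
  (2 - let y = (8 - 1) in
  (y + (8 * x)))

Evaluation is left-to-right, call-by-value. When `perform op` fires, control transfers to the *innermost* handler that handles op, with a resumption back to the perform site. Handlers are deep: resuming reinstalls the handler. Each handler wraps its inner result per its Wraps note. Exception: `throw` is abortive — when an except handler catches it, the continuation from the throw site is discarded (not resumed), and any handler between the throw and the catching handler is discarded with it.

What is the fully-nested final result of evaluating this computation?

Answer: ((-5, 1), ())

Working:
get @ H0 ⇒ 1
put(1) @ H0 ⇒ s:=1
H0 returns (-5, 1)
H1 returns (-5, 1)
H2 returns ((-5, 1), ())
H3 returns ((-5, 1), ())
= ((-5, 1), ())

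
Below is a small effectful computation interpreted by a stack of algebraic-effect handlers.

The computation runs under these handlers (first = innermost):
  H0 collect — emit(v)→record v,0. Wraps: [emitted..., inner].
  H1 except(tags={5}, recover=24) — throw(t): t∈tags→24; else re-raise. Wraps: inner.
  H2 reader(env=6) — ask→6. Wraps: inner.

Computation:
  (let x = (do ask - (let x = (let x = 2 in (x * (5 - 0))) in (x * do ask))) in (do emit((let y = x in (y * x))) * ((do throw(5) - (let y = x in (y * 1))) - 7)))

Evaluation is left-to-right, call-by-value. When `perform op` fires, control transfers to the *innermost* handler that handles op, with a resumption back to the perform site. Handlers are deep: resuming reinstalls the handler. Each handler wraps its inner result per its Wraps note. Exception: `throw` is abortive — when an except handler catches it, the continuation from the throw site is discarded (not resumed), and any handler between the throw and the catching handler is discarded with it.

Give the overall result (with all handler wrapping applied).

Answer: 24

Working:
ask @ H2 ⇒ 6
ask @ H2 ⇒ 6
emit(2916) @ H0 ⇒ out+=2916
throw(5) @ H1 caught ⇒ 24
H2 returns 24
= 24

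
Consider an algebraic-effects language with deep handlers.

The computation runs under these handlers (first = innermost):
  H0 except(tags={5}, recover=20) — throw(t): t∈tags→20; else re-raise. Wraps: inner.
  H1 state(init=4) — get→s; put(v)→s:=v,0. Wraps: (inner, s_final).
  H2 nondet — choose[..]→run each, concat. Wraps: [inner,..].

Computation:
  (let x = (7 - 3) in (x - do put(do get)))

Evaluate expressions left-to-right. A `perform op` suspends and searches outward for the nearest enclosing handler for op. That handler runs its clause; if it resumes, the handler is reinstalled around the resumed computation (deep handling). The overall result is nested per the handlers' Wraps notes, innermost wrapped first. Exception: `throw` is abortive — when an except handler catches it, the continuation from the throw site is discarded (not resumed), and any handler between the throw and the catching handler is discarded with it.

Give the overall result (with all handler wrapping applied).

Step-by-step:
get @ H1 ⇒ 4
put(4) @ H1 ⇒ s:=4
H0 returns 4
H1 returns (4, 4)
H2 returns [(4, 4)]
= [(4, 4)]

Answer: [(4, 4)]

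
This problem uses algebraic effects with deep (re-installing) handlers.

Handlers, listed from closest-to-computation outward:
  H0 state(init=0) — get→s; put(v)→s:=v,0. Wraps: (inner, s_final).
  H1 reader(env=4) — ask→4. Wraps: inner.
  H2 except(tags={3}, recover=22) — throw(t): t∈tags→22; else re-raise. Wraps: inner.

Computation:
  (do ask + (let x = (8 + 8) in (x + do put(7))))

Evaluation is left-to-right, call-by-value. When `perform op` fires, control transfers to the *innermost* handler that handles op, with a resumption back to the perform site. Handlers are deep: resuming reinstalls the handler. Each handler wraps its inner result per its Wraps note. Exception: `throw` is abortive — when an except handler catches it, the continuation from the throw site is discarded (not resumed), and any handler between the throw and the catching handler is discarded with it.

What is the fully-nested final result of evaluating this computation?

Answer: (20, 7)

Working:
ask @ H1 ⇒ 4
put(7) @ H0 ⇒ s:=7
H0 returns (20, 7)
H1 returns (20, 7)
H2 returns (20, 7)
= (20, 7)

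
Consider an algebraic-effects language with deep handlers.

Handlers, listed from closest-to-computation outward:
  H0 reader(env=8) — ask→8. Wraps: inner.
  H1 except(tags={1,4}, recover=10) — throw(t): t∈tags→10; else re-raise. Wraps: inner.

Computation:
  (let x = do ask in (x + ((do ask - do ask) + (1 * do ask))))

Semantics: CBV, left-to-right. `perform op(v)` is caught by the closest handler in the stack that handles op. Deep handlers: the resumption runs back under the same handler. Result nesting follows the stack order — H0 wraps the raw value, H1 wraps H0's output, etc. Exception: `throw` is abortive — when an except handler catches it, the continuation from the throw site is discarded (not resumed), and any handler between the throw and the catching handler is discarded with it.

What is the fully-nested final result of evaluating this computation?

Evaluation trace:
ask @ H0 ⇒ 8
ask @ H0 ⇒ 8
ask @ H0 ⇒ 8
ask @ H0 ⇒ 8
H0 returns 16
H1 returns 16
= 16

Answer: 16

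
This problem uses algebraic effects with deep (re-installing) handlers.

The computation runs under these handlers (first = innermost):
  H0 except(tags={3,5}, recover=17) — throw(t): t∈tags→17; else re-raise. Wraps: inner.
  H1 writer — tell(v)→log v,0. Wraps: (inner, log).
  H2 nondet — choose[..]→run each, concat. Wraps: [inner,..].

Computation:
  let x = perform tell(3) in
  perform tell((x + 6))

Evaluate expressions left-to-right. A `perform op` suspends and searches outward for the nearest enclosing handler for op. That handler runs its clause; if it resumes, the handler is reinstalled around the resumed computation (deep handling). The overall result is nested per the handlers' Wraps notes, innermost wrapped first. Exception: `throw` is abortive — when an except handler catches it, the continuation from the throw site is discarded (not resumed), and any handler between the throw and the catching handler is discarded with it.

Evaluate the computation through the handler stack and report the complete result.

Step-by-step:
tell(3) @ H1 ⇒ log+=3
tell(6) @ H1 ⇒ log+=6
H0 returns 0
H1 returns (0, (3, 6))
H2 returns [(0, (3, 6))]
= [(0, (3, 6))]

Answer: [(0, (3, 6))]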